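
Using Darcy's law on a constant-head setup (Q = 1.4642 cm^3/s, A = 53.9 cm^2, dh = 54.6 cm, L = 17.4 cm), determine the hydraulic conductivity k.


Compute hydraulic gradient:
i = dh / L = 54.6 / 17.4 = 3.13793
Then apply Darcy's law:
k = Q / (A * i)
k = 1.4642 / (53.9 * 3.13793)
k = 1.4642 / 169.134
k = 0.008657 cm/s


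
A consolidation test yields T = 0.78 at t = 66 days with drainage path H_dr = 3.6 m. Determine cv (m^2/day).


Using cv = T * H_dr^2 / t
H_dr^2 = 3.6^2 = 12.96
cv = 0.78 * 12.96 / 66
cv = 0.15316 m^2/day


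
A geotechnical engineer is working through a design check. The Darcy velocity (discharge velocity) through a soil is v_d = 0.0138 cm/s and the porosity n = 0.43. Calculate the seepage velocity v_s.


Using v_s = v_d / n
v_s = 0.0138 / 0.43
v_s = 0.03209 cm/s


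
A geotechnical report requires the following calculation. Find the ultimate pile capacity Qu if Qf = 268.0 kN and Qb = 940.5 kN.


Using Qu = Qf + Qb
Qu = 268.0 + 940.5
Qu = 1208.5 kN


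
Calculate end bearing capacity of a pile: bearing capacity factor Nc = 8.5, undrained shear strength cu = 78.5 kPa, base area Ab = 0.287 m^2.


Using Qb = Nc * cu * Ab
Qb = 8.5 * 78.5 * 0.287
Qb = 191.5 kN


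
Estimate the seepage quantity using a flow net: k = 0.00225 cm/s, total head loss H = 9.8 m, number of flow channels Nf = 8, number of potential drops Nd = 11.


Result: 0.0001604 m^3/s per m

Derivation:
Convert k to m/s for unit consistency with H:
k = 0.00225 cm/s = 0.00225 / 100 m/s = 2.25e-05 m/s
Using q = k * H * Nf / Nd
Nf / Nd = 8 / 11 = 0.7273
q = 2.25e-05 * 9.8 * 0.7273
q = 0.0001604 m^3/s per m


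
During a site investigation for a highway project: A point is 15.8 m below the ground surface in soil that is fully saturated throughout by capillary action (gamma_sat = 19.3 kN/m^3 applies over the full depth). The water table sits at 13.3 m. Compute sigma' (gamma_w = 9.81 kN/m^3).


Result: 280.42 kPa

Derivation:
Total stress = gamma_sat * depth
sigma = 19.3 * 15.8 = 304.94 kPa
Pore water pressure u = gamma_w * (depth - d_wt)
u = 9.81 * (15.8 - 13.3) = 24.525 kPa
Effective stress = sigma - u
sigma' = 304.94 - 24.525 = 280.42 kPa


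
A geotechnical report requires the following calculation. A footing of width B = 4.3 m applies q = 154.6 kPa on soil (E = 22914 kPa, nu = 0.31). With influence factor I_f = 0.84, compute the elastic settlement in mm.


Using Se = q * B * (1 - nu^2) * I_f / E
1 - nu^2 = 1 - 0.31^2 = 0.9039
Se = 154.6 * 4.3 * 0.9039 * 0.84 / 22914
Se = 0.022028 m
Convert to mm: Se = 0.022028 * 1000 = 22.028 mm


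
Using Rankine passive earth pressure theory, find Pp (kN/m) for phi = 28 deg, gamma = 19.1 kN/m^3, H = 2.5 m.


Compute passive earth pressure coefficient:
Kp = tan^2(45 + phi/2) = tan^2(59.0) = 2.769826
Compute passive force:
Pp = 0.5 * Kp * gamma * H^2
Pp = 0.5 * 2.769826 * 19.1 * 2.5^2
Pp = 165.32 kN/m


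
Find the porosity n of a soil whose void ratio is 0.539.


Using the relation n = e / (1 + e)
n = 0.539 / (1 + 0.539)
n = 0.539 / 1.539
n = 0.3502


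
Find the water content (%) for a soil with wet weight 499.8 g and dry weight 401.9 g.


Result: 24.36 %

Derivation:
Using w = (m_wet - m_dry) / m_dry * 100
m_wet - m_dry = 499.8 - 401.9 = 97.9 g
w = 97.9 / 401.9 * 100
w = 24.36 %


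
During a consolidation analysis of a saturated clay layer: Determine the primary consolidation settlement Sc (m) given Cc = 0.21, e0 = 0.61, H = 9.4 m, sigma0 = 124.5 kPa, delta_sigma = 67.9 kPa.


Using Sc = Cc * H / (1 + e0) * log10((sigma0 + delta_sigma) / sigma0)
Stress ratio = (124.5 + 67.9) / 124.5 = 1.54538
log10(1.54538) = 0.189036
Cc * H / (1 + e0) = 0.21 * 9.4 / (1 + 0.61) = 1.22609
Sc = 1.22609 * 0.189036
Sc = 0.2318 m


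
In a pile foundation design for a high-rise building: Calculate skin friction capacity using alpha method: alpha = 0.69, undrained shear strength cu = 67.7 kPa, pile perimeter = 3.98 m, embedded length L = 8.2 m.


Result: 1524.53 kN

Derivation:
Using Qs = alpha * cu * perimeter * L
Qs = 0.69 * 67.7 * 3.98 * 8.2
Qs = 1524.53 kN


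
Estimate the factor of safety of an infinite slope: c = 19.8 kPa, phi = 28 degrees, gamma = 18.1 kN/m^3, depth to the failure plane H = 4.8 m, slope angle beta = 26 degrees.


Using Fs = c / (gamma*H*sin(beta)*cos(beta)) + tan(phi)/tan(beta)
Cohesion contribution = 19.8 / (18.1*4.8*sin(26)*cos(26))
Cohesion contribution = 0.57842
Friction contribution = tan(28)/tan(26) = 1.09017
Fs = 0.57842 + 1.09017
Fs = 1.669


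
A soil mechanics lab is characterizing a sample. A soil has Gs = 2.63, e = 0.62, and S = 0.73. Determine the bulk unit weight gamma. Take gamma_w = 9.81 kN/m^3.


Using gamma = gamma_w * (Gs + S*e) / (1 + e)
Numerator: Gs + S*e = 2.63 + 0.73*0.62 = 3.0826
Denominator: 1 + e = 1 + 0.62 = 1.62
gamma = 9.81 * 3.0826 / 1.62
gamma = 18.667 kN/m^3


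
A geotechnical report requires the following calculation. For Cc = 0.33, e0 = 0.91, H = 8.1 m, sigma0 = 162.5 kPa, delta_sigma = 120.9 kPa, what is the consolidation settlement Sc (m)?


Result: 0.338 m

Derivation:
Using Sc = Cc * H / (1 + e0) * log10((sigma0 + delta_sigma) / sigma0)
Stress ratio = (162.5 + 120.9) / 162.5 = 1.744
log10(1.744) = 0.241546
Cc * H / (1 + e0) = 0.33 * 8.1 / (1 + 0.91) = 1.39948
Sc = 1.39948 * 0.241546
Sc = 0.338 m


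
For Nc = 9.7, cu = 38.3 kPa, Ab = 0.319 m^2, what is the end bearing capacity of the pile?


Using Qb = Nc * cu * Ab
Qb = 9.7 * 38.3 * 0.319
Qb = 118.51 kN


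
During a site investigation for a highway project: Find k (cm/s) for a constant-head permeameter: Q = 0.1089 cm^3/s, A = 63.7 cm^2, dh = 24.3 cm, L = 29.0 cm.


Result: 0.00204 cm/s

Derivation:
Compute hydraulic gradient:
i = dh / L = 24.3 / 29.0 = 0.837931
Then apply Darcy's law:
k = Q / (A * i)
k = 0.1089 / (63.7 * 0.837931)
k = 0.1089 / 53.3762
k = 0.00204 cm/s


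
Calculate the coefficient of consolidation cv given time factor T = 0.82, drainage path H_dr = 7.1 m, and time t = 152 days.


Result: 0.27195 m^2/day

Derivation:
Using cv = T * H_dr^2 / t
H_dr^2 = 7.1^2 = 50.41
cv = 0.82 * 50.41 / 152
cv = 0.27195 m^2/day


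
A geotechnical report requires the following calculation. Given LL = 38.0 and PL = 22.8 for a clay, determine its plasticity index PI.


Using PI = LL - PL
PI = 38.0 - 22.8
PI = 15.2


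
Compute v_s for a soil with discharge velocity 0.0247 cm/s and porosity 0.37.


Using v_s = v_d / n
v_s = 0.0247 / 0.37
v_s = 0.06676 cm/s


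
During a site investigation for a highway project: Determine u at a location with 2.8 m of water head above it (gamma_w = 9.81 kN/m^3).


Result: 27.47 kPa

Derivation:
Using u = gamma_w * h_w
u = 9.81 * 2.8
u = 27.47 kPa


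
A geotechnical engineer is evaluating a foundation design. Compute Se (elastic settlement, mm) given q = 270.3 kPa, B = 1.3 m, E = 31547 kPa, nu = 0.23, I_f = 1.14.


Using Se = q * B * (1 - nu^2) * I_f / E
1 - nu^2 = 1 - 0.23^2 = 0.9471
Se = 270.3 * 1.3 * 0.9471 * 1.14 / 31547
Se = 0.012026 m
Convert to mm: Se = 0.012026 * 1000 = 12.026 mm


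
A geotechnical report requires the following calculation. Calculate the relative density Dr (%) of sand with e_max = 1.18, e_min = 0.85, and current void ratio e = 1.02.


Using Dr = (e_max - e) / (e_max - e_min) * 100
e_max - e = 1.18 - 1.02 = 0.16
e_max - e_min = 1.18 - 0.85 = 0.33
Dr = 0.16 / 0.33 * 100
Dr = 48.48 %


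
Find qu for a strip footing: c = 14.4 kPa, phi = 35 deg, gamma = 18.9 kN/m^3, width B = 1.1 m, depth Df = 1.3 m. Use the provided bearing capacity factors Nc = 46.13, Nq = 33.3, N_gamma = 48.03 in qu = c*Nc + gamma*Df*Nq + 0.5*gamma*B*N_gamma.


Compute qu = c*Nc + gamma*Df*Nq + 0.5*gamma*B*N_gamma
Term 1: 14.4 * 46.13 = 664.272
Term 2: 18.9 * 1.3 * 33.3 = 818.181
Term 3: 0.5 * 18.9 * 1.1 * 48.03 = 499.27185
qu = 664.272 + 818.181 + 499.27185
qu = 1981.72 kPa


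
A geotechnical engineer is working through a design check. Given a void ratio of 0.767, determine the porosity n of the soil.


Using the relation n = e / (1 + e)
n = 0.767 / (1 + 0.767)
n = 0.767 / 1.767
n = 0.4341


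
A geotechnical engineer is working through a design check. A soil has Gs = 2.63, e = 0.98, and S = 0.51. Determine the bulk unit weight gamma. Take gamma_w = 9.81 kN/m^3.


Using gamma = gamma_w * (Gs + S*e) / (1 + e)
Numerator: Gs + S*e = 2.63 + 0.51*0.98 = 3.1298
Denominator: 1 + e = 1 + 0.98 = 1.98
gamma = 9.81 * 3.1298 / 1.98
gamma = 15.507 kN/m^3


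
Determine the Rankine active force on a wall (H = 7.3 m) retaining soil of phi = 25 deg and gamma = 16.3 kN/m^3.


Result: 176.27 kN/m

Derivation:
Compute active earth pressure coefficient:
Ka = tan^2(45 - phi/2) = tan^2(32.5) = 0.405859
Compute active force:
Pa = 0.5 * Ka * gamma * H^2
Pa = 0.5 * 0.405859 * 16.3 * 7.3^2
Pa = 176.27 kN/m


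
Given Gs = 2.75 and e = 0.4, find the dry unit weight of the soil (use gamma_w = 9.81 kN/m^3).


Using gamma_d = Gs * gamma_w / (1 + e)
gamma_d = 2.75 * 9.81 / (1 + 0.4)
gamma_d = 2.75 * 9.81 / 1.4
gamma_d = 19.27 kN/m^3


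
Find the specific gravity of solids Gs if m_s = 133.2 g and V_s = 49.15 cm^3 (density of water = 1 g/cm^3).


Using Gs = m_s / (V_s * rho_w)
Since rho_w = 1 g/cm^3:
Gs = 133.2 / 49.15
Gs = 2.71


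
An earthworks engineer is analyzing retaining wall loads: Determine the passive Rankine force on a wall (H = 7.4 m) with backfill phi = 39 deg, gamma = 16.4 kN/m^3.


Compute passive earth pressure coefficient:
Kp = tan^2(45 + phi/2) = tan^2(64.5) = 4.395495
Compute passive force:
Pp = 0.5 * Kp * gamma * H^2
Pp = 0.5 * 4.395495 * 16.4 * 7.4^2
Pp = 1973.72 kN/m


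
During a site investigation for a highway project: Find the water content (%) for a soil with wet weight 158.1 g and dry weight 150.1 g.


Result: 5.33 %

Derivation:
Using w = (m_wet - m_dry) / m_dry * 100
m_wet - m_dry = 158.1 - 150.1 = 8.0 g
w = 8.0 / 150.1 * 100
w = 5.33 %


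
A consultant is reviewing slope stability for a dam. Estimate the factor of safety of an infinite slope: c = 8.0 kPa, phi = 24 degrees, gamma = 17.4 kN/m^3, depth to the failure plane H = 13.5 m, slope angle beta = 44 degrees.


Using Fs = c / (gamma*H*sin(beta)*cos(beta)) + tan(phi)/tan(beta)
Cohesion contribution = 8.0 / (17.4*13.5*sin(44)*cos(44))
Cohesion contribution = 0.0681556
Friction contribution = tan(24)/tan(44) = 0.461048
Fs = 0.0681556 + 0.461048
Fs = 0.529


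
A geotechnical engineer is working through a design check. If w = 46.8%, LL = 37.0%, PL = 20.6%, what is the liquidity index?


First compute the plasticity index:
PI = LL - PL = 37.0 - 20.6 = 16.4
Then compute the liquidity index:
LI = (w - PL) / PI
LI = (46.8 - 20.6) / 16.4
LI = 1.598


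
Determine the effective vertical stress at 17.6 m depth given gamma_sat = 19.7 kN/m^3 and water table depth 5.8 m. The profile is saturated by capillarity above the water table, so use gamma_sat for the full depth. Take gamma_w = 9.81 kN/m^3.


Total stress = gamma_sat * depth
sigma = 19.7 * 17.6 = 346.72 kPa
Pore water pressure u = gamma_w * (depth - d_wt)
u = 9.81 * (17.6 - 5.8) = 115.758 kPa
Effective stress = sigma - u
sigma' = 346.72 - 115.758 = 230.96 kPa


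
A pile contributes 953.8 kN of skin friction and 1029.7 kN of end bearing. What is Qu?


Result: 1983.5 kN

Derivation:
Using Qu = Qf + Qb
Qu = 953.8 + 1029.7
Qu = 1983.5 kN


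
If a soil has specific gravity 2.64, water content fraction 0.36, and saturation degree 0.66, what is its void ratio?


Result: 1.44

Derivation:
Using the relation e = Gs * w / S
e = 2.64 * 0.36 / 0.66
e = 1.44


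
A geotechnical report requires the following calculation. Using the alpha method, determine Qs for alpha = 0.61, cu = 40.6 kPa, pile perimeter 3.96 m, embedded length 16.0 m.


Using Qs = alpha * cu * perimeter * L
Qs = 0.61 * 40.6 * 3.96 * 16.0
Qs = 1569.17 kN


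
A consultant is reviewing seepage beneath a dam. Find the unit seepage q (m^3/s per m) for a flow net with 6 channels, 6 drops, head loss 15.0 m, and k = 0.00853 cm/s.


Convert k to m/s for unit consistency with H:
k = 0.00853 cm/s = 0.00853 / 100 m/s = 8.53e-05 m/s
Using q = k * H * Nf / Nd
Nf / Nd = 6 / 6 = 1.0
q = 8.53e-05 * 15.0 * 1.0
q = 0.00128 m^3/s per m


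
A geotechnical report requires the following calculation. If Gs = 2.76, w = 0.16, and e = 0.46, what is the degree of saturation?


Result: 0.96

Derivation:
Using S = Gs * w / e
S = 2.76 * 0.16 / 0.46
S = 0.96


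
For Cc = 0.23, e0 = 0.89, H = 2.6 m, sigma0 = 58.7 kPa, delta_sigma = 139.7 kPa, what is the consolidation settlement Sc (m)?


Result: 0.1673 m

Derivation:
Using Sc = Cc * H / (1 + e0) * log10((sigma0 + delta_sigma) / sigma0)
Stress ratio = (58.7 + 139.7) / 58.7 = 3.3799
log10(3.3799) = 0.528904
Cc * H / (1 + e0) = 0.23 * 2.6 / (1 + 0.89) = 0.316402
Sc = 0.316402 * 0.528904
Sc = 0.1673 m


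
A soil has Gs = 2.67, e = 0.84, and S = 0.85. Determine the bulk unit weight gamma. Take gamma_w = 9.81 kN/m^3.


Using gamma = gamma_w * (Gs + S*e) / (1 + e)
Numerator: Gs + S*e = 2.67 + 0.85*0.84 = 3.384
Denominator: 1 + e = 1 + 0.84 = 1.84
gamma = 9.81 * 3.384 / 1.84
gamma = 18.042 kN/m^3


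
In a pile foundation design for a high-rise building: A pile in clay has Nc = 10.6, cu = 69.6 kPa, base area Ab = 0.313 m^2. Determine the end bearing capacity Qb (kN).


Result: 230.92 kN

Derivation:
Using Qb = Nc * cu * Ab
Qb = 10.6 * 69.6 * 0.313
Qb = 230.92 kN


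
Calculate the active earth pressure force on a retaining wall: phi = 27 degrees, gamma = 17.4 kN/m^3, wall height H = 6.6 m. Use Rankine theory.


Compute active earth pressure coefficient:
Ka = tan^2(45 - phi/2) = tan^2(31.5) = 0.375525
Compute active force:
Pa = 0.5 * Ka * gamma * H^2
Pa = 0.5 * 0.375525 * 17.4 * 6.6^2
Pa = 142.31 kN/m


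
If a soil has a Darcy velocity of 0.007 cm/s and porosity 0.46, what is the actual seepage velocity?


Using v_s = v_d / n
v_s = 0.007 / 0.46
v_s = 0.01522 cm/s


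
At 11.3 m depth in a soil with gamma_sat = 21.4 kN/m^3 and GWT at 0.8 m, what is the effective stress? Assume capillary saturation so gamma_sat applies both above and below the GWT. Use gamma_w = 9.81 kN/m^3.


Total stress = gamma_sat * depth
sigma = 21.4 * 11.3 = 241.82 kPa
Pore water pressure u = gamma_w * (depth - d_wt)
u = 9.81 * (11.3 - 0.8) = 103.005 kPa
Effective stress = sigma - u
sigma' = 241.82 - 103.005 = 138.82 kPa


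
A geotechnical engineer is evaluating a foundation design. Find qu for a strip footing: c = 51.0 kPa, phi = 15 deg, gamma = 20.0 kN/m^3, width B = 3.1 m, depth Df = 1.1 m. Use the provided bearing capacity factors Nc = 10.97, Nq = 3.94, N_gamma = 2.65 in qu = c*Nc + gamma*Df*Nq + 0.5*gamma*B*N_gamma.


Result: 728.3 kPa

Derivation:
Compute qu = c*Nc + gamma*Df*Nq + 0.5*gamma*B*N_gamma
Term 1: 51.0 * 10.97 = 559.47
Term 2: 20.0 * 1.1 * 3.94 = 86.68
Term 3: 0.5 * 20.0 * 3.1 * 2.65 = 82.15
qu = 559.47 + 86.68 + 82.15
qu = 728.3 kPa


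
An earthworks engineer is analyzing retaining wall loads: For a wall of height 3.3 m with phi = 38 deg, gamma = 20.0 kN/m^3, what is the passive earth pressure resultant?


Compute passive earth pressure coefficient:
Kp = tan^2(45 + phi/2) = tan^2(64.0) = 4.203746
Compute passive force:
Pp = 0.5 * Kp * gamma * H^2
Pp = 0.5 * 4.203746 * 20.0 * 3.3^2
Pp = 457.79 kN/m


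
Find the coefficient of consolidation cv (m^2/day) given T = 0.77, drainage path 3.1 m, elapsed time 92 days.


Using cv = T * H_dr^2 / t
H_dr^2 = 3.1^2 = 9.61
cv = 0.77 * 9.61 / 92
cv = 0.08043 m^2/day


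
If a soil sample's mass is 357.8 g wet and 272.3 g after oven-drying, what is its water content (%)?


Result: 31.4 %

Derivation:
Using w = (m_wet - m_dry) / m_dry * 100
m_wet - m_dry = 357.8 - 272.3 = 85.5 g
w = 85.5 / 272.3 * 100
w = 31.4 %


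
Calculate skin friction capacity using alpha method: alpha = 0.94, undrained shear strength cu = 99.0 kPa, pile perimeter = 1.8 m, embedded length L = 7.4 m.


Using Qs = alpha * cu * perimeter * L
Qs = 0.94 * 99.0 * 1.8 * 7.4
Qs = 1239.56 kN


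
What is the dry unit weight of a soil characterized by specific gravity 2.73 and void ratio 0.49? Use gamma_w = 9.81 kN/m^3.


Result: 17.974 kN/m^3

Derivation:
Using gamma_d = Gs * gamma_w / (1 + e)
gamma_d = 2.73 * 9.81 / (1 + 0.49)
gamma_d = 2.73 * 9.81 / 1.49
gamma_d = 17.974 kN/m^3


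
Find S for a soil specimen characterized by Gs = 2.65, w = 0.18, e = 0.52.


Using S = Gs * w / e
S = 2.65 * 0.18 / 0.52
S = 0.9173


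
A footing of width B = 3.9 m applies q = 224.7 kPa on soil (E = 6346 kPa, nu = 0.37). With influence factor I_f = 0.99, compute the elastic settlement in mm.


Using Se = q * B * (1 - nu^2) * I_f / E
1 - nu^2 = 1 - 0.37^2 = 0.8631
Se = 224.7 * 3.9 * 0.8631 * 0.99 / 6346
Se = 0.117995 m
Convert to mm: Se = 0.117995 * 1000 = 117.995 mm


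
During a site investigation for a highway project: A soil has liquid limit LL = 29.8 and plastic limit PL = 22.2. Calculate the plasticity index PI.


Result: 7.6

Derivation:
Using PI = LL - PL
PI = 29.8 - 22.2
PI = 7.6


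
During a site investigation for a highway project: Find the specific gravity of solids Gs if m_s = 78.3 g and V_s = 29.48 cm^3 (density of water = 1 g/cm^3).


Using Gs = m_s / (V_s * rho_w)
Since rho_w = 1 g/cm^3:
Gs = 78.3 / 29.48
Gs = 2.656


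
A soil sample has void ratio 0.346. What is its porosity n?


Using the relation n = e / (1 + e)
n = 0.346 / (1 + 0.346)
n = 0.346 / 1.346
n = 0.2571


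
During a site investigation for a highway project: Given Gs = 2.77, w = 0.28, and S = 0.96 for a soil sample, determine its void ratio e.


Using the relation e = Gs * w / S
e = 2.77 * 0.28 / 0.96
e = 0.8079


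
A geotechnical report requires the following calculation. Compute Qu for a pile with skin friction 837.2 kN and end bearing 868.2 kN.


Result: 1705.4 kN

Derivation:
Using Qu = Qf + Qb
Qu = 837.2 + 868.2
Qu = 1705.4 kN


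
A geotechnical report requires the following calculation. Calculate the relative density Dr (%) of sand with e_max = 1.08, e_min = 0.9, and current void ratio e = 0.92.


Using Dr = (e_max - e) / (e_max - e_min) * 100
e_max - e = 1.08 - 0.92 = 0.16
e_max - e_min = 1.08 - 0.9 = 0.18
Dr = 0.16 / 0.18 * 100
Dr = 88.89 %


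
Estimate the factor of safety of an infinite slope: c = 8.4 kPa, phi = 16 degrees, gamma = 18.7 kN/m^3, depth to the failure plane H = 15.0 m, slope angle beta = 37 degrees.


Result: 0.443

Derivation:
Using Fs = c / (gamma*H*sin(beta)*cos(beta)) + tan(phi)/tan(beta)
Cohesion contribution = 8.4 / (18.7*15.0*sin(37)*cos(37))
Cohesion contribution = 0.0623067
Friction contribution = tan(16)/tan(37) = 0.380524
Fs = 0.0623067 + 0.380524
Fs = 0.443


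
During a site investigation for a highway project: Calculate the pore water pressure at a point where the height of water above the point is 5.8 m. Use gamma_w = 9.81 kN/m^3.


Using u = gamma_w * h_w
u = 9.81 * 5.8
u = 56.9 kPa


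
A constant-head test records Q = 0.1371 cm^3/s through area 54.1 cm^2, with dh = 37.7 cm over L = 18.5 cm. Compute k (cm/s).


Compute hydraulic gradient:
i = dh / L = 37.7 / 18.5 = 2.03784
Then apply Darcy's law:
k = Q / (A * i)
k = 0.1371 / (54.1 * 2.03784)
k = 0.1371 / 110.247
k = 0.001244 cm/s


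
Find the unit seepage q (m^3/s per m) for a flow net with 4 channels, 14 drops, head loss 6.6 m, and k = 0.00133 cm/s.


Convert k to m/s for unit consistency with H:
k = 0.00133 cm/s = 0.00133 / 100 m/s = 1.33e-05 m/s
Using q = k * H * Nf / Nd
Nf / Nd = 4 / 14 = 0.2857
q = 1.33e-05 * 6.6 * 0.2857
q = 2.508e-05 m^3/s per m


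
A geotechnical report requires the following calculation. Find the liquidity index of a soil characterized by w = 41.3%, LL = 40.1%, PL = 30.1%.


First compute the plasticity index:
PI = LL - PL = 40.1 - 30.1 = 10.0
Then compute the liquidity index:
LI = (w - PL) / PI
LI = (41.3 - 30.1) / 10.0
LI = 1.12


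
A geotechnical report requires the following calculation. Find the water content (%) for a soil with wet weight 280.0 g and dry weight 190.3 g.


Result: 47.14 %

Derivation:
Using w = (m_wet - m_dry) / m_dry * 100
m_wet - m_dry = 280.0 - 190.3 = 89.7 g
w = 89.7 / 190.3 * 100
w = 47.14 %


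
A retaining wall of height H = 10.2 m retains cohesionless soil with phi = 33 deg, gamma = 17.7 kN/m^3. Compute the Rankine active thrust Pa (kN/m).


Result: 271.44 kN/m

Derivation:
Compute active earth pressure coefficient:
Ka = tan^2(45 - phi/2) = tan^2(28.5) = 0.294801
Compute active force:
Pa = 0.5 * Ka * gamma * H^2
Pa = 0.5 * 0.294801 * 17.7 * 10.2^2
Pa = 271.44 kN/m


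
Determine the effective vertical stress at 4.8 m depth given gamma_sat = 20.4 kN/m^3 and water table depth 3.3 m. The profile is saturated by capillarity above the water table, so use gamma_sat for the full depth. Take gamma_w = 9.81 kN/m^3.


Result: 83.21 kPa

Derivation:
Total stress = gamma_sat * depth
sigma = 20.4 * 4.8 = 97.92 kPa
Pore water pressure u = gamma_w * (depth - d_wt)
u = 9.81 * (4.8 - 3.3) = 14.715 kPa
Effective stress = sigma - u
sigma' = 97.92 - 14.715 = 83.21 kPa


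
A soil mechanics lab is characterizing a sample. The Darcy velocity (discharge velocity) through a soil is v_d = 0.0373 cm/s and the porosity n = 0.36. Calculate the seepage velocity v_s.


Using v_s = v_d / n
v_s = 0.0373 / 0.36
v_s = 0.10361 cm/s


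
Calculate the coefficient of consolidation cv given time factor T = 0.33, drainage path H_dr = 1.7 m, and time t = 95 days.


Using cv = T * H_dr^2 / t
H_dr^2 = 1.7^2 = 2.89
cv = 0.33 * 2.89 / 95
cv = 0.01004 m^2/day


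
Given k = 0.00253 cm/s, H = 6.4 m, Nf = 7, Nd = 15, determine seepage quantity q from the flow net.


Convert k to m/s for unit consistency with H:
k = 0.00253 cm/s = 0.00253 / 100 m/s = 2.53e-05 m/s
Using q = k * H * Nf / Nd
Nf / Nd = 7 / 15 = 0.4667
q = 2.53e-05 * 6.4 * 0.4667
q = 7.556e-05 m^3/s per m


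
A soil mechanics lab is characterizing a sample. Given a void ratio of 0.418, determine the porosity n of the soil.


Using the relation n = e / (1 + e)
n = 0.418 / (1 + 0.418)
n = 0.418 / 1.418
n = 0.2948


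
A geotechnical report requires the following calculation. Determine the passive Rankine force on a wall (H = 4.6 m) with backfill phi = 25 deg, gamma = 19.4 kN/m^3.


Compute passive earth pressure coefficient:
Kp = tan^2(45 + phi/2) = tan^2(57.5) = 2.463913
Compute passive force:
Pp = 0.5 * Kp * gamma * H^2
Pp = 0.5 * 2.463913 * 19.4 * 4.6^2
Pp = 505.72 kN/m


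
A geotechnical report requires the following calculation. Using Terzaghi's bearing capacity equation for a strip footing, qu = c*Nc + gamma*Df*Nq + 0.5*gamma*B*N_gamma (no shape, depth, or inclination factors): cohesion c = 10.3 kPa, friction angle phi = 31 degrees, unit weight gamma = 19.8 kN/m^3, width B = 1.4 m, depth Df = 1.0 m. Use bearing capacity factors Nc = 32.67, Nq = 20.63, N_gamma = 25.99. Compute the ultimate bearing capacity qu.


Compute qu = c*Nc + gamma*Df*Nq + 0.5*gamma*B*N_gamma
Term 1: 10.3 * 32.67 = 336.501
Term 2: 19.8 * 1.0 * 20.63 = 408.474
Term 3: 0.5 * 19.8 * 1.4 * 25.99 = 360.2214
qu = 336.501 + 408.474 + 360.2214
qu = 1105.2 kPa


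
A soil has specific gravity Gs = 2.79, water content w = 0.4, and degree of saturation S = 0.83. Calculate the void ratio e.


Result: 1.3446

Derivation:
Using the relation e = Gs * w / S
e = 2.79 * 0.4 / 0.83
e = 1.3446


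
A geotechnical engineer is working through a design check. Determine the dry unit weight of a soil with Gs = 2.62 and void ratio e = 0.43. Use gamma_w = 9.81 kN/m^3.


Using gamma_d = Gs * gamma_w / (1 + e)
gamma_d = 2.62 * 9.81 / (1 + 0.43)
gamma_d = 2.62 * 9.81 / 1.43
gamma_d = 17.974 kN/m^3


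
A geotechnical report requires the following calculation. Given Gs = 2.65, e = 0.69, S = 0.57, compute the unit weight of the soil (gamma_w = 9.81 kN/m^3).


Result: 17.666 kN/m^3

Derivation:
Using gamma = gamma_w * (Gs + S*e) / (1 + e)
Numerator: Gs + S*e = 2.65 + 0.57*0.69 = 3.0433
Denominator: 1 + e = 1 + 0.69 = 1.69
gamma = 9.81 * 3.0433 / 1.69
gamma = 17.666 kN/m^3


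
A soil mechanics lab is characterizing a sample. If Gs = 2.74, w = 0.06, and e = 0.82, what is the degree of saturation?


Using S = Gs * w / e
S = 2.74 * 0.06 / 0.82
S = 0.2005


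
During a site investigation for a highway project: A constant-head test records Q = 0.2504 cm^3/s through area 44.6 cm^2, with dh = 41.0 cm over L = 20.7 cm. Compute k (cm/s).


Compute hydraulic gradient:
i = dh / L = 41.0 / 20.7 = 1.98068
Then apply Darcy's law:
k = Q / (A * i)
k = 0.2504 / (44.6 * 1.98068)
k = 0.2504 / 88.3382
k = 0.002835 cm/s


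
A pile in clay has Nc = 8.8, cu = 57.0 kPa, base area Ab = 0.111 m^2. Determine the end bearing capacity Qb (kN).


Using Qb = Nc * cu * Ab
Qb = 8.8 * 57.0 * 0.111
Qb = 55.68 kN


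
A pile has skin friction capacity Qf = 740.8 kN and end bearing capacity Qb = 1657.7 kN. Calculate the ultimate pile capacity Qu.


Result: 2398.5 kN

Derivation:
Using Qu = Qf + Qb
Qu = 740.8 + 1657.7
Qu = 2398.5 kN


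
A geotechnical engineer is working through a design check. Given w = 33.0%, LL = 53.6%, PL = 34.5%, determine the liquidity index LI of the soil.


First compute the plasticity index:
PI = LL - PL = 53.6 - 34.5 = 19.1
Then compute the liquidity index:
LI = (w - PL) / PI
LI = (33.0 - 34.5) / 19.1
LI = -0.079


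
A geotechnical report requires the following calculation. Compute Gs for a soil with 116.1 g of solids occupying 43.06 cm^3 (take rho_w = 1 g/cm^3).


Result: 2.696

Derivation:
Using Gs = m_s / (V_s * rho_w)
Since rho_w = 1 g/cm^3:
Gs = 116.1 / 43.06
Gs = 2.696


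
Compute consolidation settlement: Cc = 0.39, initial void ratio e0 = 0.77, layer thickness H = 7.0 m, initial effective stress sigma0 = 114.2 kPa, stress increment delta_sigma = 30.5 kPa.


Using Sc = Cc * H / (1 + e0) * log10((sigma0 + delta_sigma) / sigma0)
Stress ratio = (114.2 + 30.5) / 114.2 = 1.26708
log10(1.26708) = 0.102802
Cc * H / (1 + e0) = 0.39 * 7.0 / (1 + 0.77) = 1.54237
Sc = 1.54237 * 0.102802
Sc = 0.1586 m


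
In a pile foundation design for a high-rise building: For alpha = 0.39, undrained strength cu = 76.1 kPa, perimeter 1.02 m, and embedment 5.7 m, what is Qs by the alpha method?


Using Qs = alpha * cu * perimeter * L
Qs = 0.39 * 76.1 * 1.02 * 5.7
Qs = 172.55 kN


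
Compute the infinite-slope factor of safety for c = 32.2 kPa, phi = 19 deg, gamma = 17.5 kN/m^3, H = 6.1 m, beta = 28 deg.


Result: 1.375

Derivation:
Using Fs = c / (gamma*H*sin(beta)*cos(beta)) + tan(phi)/tan(beta)
Cohesion contribution = 32.2 / (17.5*6.1*sin(28)*cos(28))
Cohesion contribution = 0.727686
Friction contribution = tan(19)/tan(28) = 0.647586
Fs = 0.727686 + 0.647586
Fs = 1.375


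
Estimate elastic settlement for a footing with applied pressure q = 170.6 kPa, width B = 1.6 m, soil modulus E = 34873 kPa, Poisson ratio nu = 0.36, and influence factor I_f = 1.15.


Using Se = q * B * (1 - nu^2) * I_f / E
1 - nu^2 = 1 - 0.36^2 = 0.8704
Se = 170.6 * 1.6 * 0.8704 * 1.15 / 34873
Se = 0.007835 m
Convert to mm: Se = 0.007835 * 1000 = 7.835 mm


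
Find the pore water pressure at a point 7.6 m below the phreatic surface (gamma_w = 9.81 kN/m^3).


Using u = gamma_w * h_w
u = 9.81 * 7.6
u = 74.56 kPa


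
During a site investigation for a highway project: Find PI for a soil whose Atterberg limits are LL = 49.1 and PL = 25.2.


Using PI = LL - PL
PI = 49.1 - 25.2
PI = 23.9


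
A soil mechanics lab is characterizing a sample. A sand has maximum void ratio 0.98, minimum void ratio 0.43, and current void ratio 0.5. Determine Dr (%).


Using Dr = (e_max - e) / (e_max - e_min) * 100
e_max - e = 0.98 - 0.5 = 0.48
e_max - e_min = 0.98 - 0.43 = 0.55
Dr = 0.48 / 0.55 * 100
Dr = 87.27 %


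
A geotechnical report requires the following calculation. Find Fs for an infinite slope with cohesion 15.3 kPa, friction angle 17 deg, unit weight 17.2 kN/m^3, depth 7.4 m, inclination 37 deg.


Result: 0.656

Derivation:
Using Fs = c / (gamma*H*sin(beta)*cos(beta)) + tan(phi)/tan(beta)
Cohesion contribution = 15.3 / (17.2*7.4*sin(37)*cos(37))
Cohesion contribution = 0.250103
Friction contribution = tan(17)/tan(37) = 0.405718
Fs = 0.250103 + 0.405718
Fs = 0.656


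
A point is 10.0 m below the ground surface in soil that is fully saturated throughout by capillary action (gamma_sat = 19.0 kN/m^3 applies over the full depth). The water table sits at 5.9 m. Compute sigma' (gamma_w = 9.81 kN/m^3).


Total stress = gamma_sat * depth
sigma = 19.0 * 10.0 = 190.0 kPa
Pore water pressure u = gamma_w * (depth - d_wt)
u = 9.81 * (10.0 - 5.9) = 40.221 kPa
Effective stress = sigma - u
sigma' = 190.0 - 40.221 = 149.78 kPa


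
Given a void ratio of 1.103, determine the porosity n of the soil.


Using the relation n = e / (1 + e)
n = 1.103 / (1 + 1.103)
n = 1.103 / 2.103
n = 0.5245


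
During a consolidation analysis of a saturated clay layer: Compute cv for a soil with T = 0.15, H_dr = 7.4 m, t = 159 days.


Using cv = T * H_dr^2 / t
H_dr^2 = 7.4^2 = 54.76
cv = 0.15 * 54.76 / 159
cv = 0.05166 m^2/day


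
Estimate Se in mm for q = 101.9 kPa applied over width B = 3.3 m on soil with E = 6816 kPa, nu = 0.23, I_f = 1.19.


Using Se = q * B * (1 - nu^2) * I_f / E
1 - nu^2 = 1 - 0.23^2 = 0.9471
Se = 101.9 * 3.3 * 0.9471 * 1.19 / 6816
Se = 0.055603 m
Convert to mm: Se = 0.055603 * 1000 = 55.603 mm


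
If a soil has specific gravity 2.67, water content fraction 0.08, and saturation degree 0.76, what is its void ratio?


Result: 0.2811

Derivation:
Using the relation e = Gs * w / S
e = 2.67 * 0.08 / 0.76
e = 0.2811


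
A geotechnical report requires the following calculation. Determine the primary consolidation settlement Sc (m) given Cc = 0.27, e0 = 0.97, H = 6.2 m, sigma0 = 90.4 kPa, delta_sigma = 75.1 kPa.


Using Sc = Cc * H / (1 + e0) * log10((sigma0 + delta_sigma) / sigma0)
Stress ratio = (90.4 + 75.1) / 90.4 = 1.83075
log10(1.83075) = 0.26263
Cc * H / (1 + e0) = 0.27 * 6.2 / (1 + 0.97) = 0.849746
Sc = 0.849746 * 0.26263
Sc = 0.2232 m


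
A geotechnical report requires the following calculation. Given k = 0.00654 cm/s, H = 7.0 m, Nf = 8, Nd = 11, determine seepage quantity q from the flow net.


Convert k to m/s for unit consistency with H:
k = 0.00654 cm/s = 0.00654 / 100 m/s = 6.54e-05 m/s
Using q = k * H * Nf / Nd
Nf / Nd = 8 / 11 = 0.7273
q = 6.54e-05 * 7.0 * 0.7273
q = 0.0003329 m^3/s per m


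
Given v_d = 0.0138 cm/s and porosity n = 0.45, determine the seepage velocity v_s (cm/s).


Result: 0.03067 cm/s

Derivation:
Using v_s = v_d / n
v_s = 0.0138 / 0.45
v_s = 0.03067 cm/s


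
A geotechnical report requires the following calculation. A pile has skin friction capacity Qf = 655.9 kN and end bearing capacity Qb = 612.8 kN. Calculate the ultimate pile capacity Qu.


Using Qu = Qf + Qb
Qu = 655.9 + 612.8
Qu = 1268.7 kN


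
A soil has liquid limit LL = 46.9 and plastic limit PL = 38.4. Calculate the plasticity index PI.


Result: 8.5

Derivation:
Using PI = LL - PL
PI = 46.9 - 38.4
PI = 8.5


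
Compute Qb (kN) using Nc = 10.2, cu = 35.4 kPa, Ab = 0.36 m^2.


Using Qb = Nc * cu * Ab
Qb = 10.2 * 35.4 * 0.36
Qb = 129.99 kN


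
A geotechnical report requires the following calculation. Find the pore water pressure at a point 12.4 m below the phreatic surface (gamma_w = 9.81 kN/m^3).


Using u = gamma_w * h_w
u = 9.81 * 12.4
u = 121.64 kPa


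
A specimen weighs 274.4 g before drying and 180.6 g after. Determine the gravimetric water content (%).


Using w = (m_wet - m_dry) / m_dry * 100
m_wet - m_dry = 274.4 - 180.6 = 93.8 g
w = 93.8 / 180.6 * 100
w = 51.94 %


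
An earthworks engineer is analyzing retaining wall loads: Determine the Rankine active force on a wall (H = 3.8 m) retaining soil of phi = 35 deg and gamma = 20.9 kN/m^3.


Compute active earth pressure coefficient:
Ka = tan^2(45 - phi/2) = tan^2(27.5) = 0.27099
Compute active force:
Pa = 0.5 * Ka * gamma * H^2
Pa = 0.5 * 0.27099 * 20.9 * 3.8^2
Pa = 40.89 kN/m


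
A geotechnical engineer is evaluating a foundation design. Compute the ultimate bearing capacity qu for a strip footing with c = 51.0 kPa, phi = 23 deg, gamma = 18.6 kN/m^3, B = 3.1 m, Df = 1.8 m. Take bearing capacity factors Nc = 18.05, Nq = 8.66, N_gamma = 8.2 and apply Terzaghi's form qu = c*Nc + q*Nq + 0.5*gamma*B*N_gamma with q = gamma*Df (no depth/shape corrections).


Compute qu = c*Nc + gamma*Df*Nq + 0.5*gamma*B*N_gamma
Term 1: 51.0 * 18.05 = 920.55
Term 2: 18.6 * 1.8 * 8.66 = 289.9368
Term 3: 0.5 * 18.6 * 3.1 * 8.2 = 236.406
qu = 920.55 + 289.9368 + 236.406
qu = 1446.89 kPa


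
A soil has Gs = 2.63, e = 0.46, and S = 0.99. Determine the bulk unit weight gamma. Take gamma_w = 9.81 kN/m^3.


Result: 20.731 kN/m^3

Derivation:
Using gamma = gamma_w * (Gs + S*e) / (1 + e)
Numerator: Gs + S*e = 2.63 + 0.99*0.46 = 3.0854
Denominator: 1 + e = 1 + 0.46 = 1.46
gamma = 9.81 * 3.0854 / 1.46
gamma = 20.731 kN/m^3


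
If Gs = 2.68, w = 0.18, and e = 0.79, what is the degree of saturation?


Result: 0.6106

Derivation:
Using S = Gs * w / e
S = 2.68 * 0.18 / 0.79
S = 0.6106


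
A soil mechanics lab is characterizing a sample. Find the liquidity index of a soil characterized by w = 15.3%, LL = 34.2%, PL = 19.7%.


Result: -0.303

Derivation:
First compute the plasticity index:
PI = LL - PL = 34.2 - 19.7 = 14.5
Then compute the liquidity index:
LI = (w - PL) / PI
LI = (15.3 - 19.7) / 14.5
LI = -0.303


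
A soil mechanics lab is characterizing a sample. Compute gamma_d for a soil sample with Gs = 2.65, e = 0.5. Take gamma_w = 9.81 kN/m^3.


Result: 17.331 kN/m^3

Derivation:
Using gamma_d = Gs * gamma_w / (1 + e)
gamma_d = 2.65 * 9.81 / (1 + 0.5)
gamma_d = 2.65 * 9.81 / 1.5
gamma_d = 17.331 kN/m^3


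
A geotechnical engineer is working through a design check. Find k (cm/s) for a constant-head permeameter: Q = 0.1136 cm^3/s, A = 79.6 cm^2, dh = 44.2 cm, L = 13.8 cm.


Compute hydraulic gradient:
i = dh / L = 44.2 / 13.8 = 3.2029
Then apply Darcy's law:
k = Q / (A * i)
k = 0.1136 / (79.6 * 3.2029)
k = 0.1136 / 254.951
k = 0.000446 cm/s


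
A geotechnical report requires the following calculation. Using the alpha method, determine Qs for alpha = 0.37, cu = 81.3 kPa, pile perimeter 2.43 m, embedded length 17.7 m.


Result: 1293.81 kN

Derivation:
Using Qs = alpha * cu * perimeter * L
Qs = 0.37 * 81.3 * 2.43 * 17.7
Qs = 1293.81 kN


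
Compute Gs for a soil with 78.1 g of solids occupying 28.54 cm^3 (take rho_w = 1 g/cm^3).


Using Gs = m_s / (V_s * rho_w)
Since rho_w = 1 g/cm^3:
Gs = 78.1 / 28.54
Gs = 2.737


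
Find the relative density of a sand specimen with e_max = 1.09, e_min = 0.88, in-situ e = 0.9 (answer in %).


Using Dr = (e_max - e) / (e_max - e_min) * 100
e_max - e = 1.09 - 0.9 = 0.19
e_max - e_min = 1.09 - 0.88 = 0.21
Dr = 0.19 / 0.21 * 100
Dr = 90.48 %


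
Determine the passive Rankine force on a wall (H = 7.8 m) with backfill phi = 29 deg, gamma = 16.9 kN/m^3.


Compute passive earth pressure coefficient:
Kp = tan^2(45 + phi/2) = tan^2(59.5) = 2.88206
Compute passive force:
Pp = 0.5 * Kp * gamma * H^2
Pp = 0.5 * 2.88206 * 16.9 * 7.8^2
Pp = 1481.66 kN/m


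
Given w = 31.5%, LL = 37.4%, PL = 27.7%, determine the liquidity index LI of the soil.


First compute the plasticity index:
PI = LL - PL = 37.4 - 27.7 = 9.7
Then compute the liquidity index:
LI = (w - PL) / PI
LI = (31.5 - 27.7) / 9.7
LI = 0.392


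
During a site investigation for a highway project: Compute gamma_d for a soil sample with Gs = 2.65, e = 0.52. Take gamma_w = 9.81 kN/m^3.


Using gamma_d = Gs * gamma_w / (1 + e)
gamma_d = 2.65 * 9.81 / (1 + 0.52)
gamma_d = 2.65 * 9.81 / 1.52
gamma_d = 17.103 kN/m^3


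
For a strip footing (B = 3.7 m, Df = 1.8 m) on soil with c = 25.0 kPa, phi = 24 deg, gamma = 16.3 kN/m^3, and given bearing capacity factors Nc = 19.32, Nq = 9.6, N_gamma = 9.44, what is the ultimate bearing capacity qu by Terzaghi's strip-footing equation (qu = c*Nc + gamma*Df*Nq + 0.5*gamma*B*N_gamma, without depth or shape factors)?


Compute qu = c*Nc + gamma*Df*Nq + 0.5*gamma*B*N_gamma
Term 1: 25.0 * 19.32 = 483.0
Term 2: 16.3 * 1.8 * 9.6 = 281.664
Term 3: 0.5 * 16.3 * 3.7 * 9.44 = 284.6632
qu = 483.0 + 281.664 + 284.6632
qu = 1049.33 kPa


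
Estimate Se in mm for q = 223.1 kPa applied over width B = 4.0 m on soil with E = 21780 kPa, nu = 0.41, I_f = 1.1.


Result: 37.494 mm

Derivation:
Using Se = q * B * (1 - nu^2) * I_f / E
1 - nu^2 = 1 - 0.41^2 = 0.8319
Se = 223.1 * 4.0 * 0.8319 * 1.1 / 21780
Se = 0.037494 m
Convert to mm: Se = 0.037494 * 1000 = 37.494 mm


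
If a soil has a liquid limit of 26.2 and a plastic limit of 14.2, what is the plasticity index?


Using PI = LL - PL
PI = 26.2 - 14.2
PI = 12.0


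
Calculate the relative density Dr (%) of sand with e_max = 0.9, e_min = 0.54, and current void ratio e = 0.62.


Result: 77.78 %

Derivation:
Using Dr = (e_max - e) / (e_max - e_min) * 100
e_max - e = 0.9 - 0.62 = 0.28
e_max - e_min = 0.9 - 0.54 = 0.36
Dr = 0.28 / 0.36 * 100
Dr = 77.78 %


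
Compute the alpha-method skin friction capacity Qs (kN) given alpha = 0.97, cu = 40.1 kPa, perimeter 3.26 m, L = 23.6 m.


Result: 2992.58 kN

Derivation:
Using Qs = alpha * cu * perimeter * L
Qs = 0.97 * 40.1 * 3.26 * 23.6
Qs = 2992.58 kN


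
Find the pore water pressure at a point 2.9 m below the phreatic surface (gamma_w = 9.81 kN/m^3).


Result: 28.45 kPa

Derivation:
Using u = gamma_w * h_w
u = 9.81 * 2.9
u = 28.45 kPa


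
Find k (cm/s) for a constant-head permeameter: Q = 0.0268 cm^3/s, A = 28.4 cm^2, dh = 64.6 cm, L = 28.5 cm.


Compute hydraulic gradient:
i = dh / L = 64.6 / 28.5 = 2.26667
Then apply Darcy's law:
k = Q / (A * i)
k = 0.0268 / (28.4 * 2.26667)
k = 0.0268 / 64.3733
k = 0.000416 cm/s


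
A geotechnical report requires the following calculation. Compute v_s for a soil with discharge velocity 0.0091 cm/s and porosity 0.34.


Using v_s = v_d / n
v_s = 0.0091 / 0.34
v_s = 0.02676 cm/s


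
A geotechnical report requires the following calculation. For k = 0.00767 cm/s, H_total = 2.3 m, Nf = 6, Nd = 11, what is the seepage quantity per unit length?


Result: 9.622e-05 m^3/s per m

Derivation:
Convert k to m/s for unit consistency with H:
k = 0.00767 cm/s = 0.00767 / 100 m/s = 7.67e-05 m/s
Using q = k * H * Nf / Nd
Nf / Nd = 6 / 11 = 0.5455
q = 7.67e-05 * 2.3 * 0.5455
q = 9.622e-05 m^3/s per m


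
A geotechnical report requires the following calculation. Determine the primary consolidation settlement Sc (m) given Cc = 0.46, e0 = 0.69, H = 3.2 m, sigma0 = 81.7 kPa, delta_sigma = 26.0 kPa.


Using Sc = Cc * H / (1 + e0) * log10((sigma0 + delta_sigma) / sigma0)
Stress ratio = (81.7 + 26.0) / 81.7 = 1.31824
log10(1.31824) = 0.119994
Cc * H / (1 + e0) = 0.46 * 3.2 / (1 + 0.69) = 0.871006
Sc = 0.871006 * 0.119994
Sc = 0.1045 m


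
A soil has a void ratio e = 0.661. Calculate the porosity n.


Using the relation n = e / (1 + e)
n = 0.661 / (1 + 0.661)
n = 0.661 / 1.661
n = 0.398


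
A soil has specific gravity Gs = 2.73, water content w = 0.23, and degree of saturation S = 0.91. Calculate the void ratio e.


Using the relation e = Gs * w / S
e = 2.73 * 0.23 / 0.91
e = 0.69


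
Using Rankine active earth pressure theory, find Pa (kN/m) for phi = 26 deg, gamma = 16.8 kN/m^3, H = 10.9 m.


Result: 389.68 kN/m

Derivation:
Compute active earth pressure coefficient:
Ka = tan^2(45 - phi/2) = tan^2(32.0) = 0.390462
Compute active force:
Pa = 0.5 * Ka * gamma * H^2
Pa = 0.5 * 0.390462 * 16.8 * 10.9^2
Pa = 389.68 kN/m


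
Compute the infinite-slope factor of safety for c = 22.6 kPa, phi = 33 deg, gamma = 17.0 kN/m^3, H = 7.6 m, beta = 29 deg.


Result: 1.584

Derivation:
Using Fs = c / (gamma*H*sin(beta)*cos(beta)) + tan(phi)/tan(beta)
Cohesion contribution = 22.6 / (17.0*7.6*sin(29)*cos(29))
Cohesion contribution = 0.41253
Friction contribution = tan(33)/tan(29) = 1.17156
Fs = 0.41253 + 1.17156
Fs = 1.584
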